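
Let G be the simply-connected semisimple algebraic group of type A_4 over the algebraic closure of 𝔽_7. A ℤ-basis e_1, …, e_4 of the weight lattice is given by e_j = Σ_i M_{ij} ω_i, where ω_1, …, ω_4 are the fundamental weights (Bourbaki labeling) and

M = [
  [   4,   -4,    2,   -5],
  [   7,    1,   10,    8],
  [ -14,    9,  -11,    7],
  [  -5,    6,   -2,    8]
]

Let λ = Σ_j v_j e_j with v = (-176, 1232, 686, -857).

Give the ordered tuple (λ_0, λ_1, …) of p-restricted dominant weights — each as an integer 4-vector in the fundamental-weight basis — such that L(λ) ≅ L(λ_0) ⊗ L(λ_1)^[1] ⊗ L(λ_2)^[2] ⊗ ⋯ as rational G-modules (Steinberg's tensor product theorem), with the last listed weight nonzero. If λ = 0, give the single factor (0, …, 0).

((4, 4, 0, 2), (3, 0, 1, 6))

ω-coordinates c = M·v, v = (-176, 1232, 686, -857):
  c_1 = (4)·(-176) + (-4)·(1232) + (2)·(686) + (-5)·(-857) = 25
  c_2 = (7)·(-176) + (1)·(1232) + (10)·(686) + (8)·(-857) = 4
  c_3 = (-14)·(-176) + (9)·(1232) + (-11)·(686) + (7)·(-857) = 7
  c_4 = (-5)·(-176) + (6)·(1232) + (-2)·(686) + (8)·(-857) = 44
Writing each c_i in base p = 7:
  c_1 = 25 = 4·7^0 + 3·7^1
  c_2 = 4 = 4·7^0
  c_3 = 7 = 0·7^0 + 1·7^1
  c_4 = 44 = 2·7^0 + 6·7^1
λ_0 = (4, 4, 0, 2)
λ_1 = (3, 0, 1, 6)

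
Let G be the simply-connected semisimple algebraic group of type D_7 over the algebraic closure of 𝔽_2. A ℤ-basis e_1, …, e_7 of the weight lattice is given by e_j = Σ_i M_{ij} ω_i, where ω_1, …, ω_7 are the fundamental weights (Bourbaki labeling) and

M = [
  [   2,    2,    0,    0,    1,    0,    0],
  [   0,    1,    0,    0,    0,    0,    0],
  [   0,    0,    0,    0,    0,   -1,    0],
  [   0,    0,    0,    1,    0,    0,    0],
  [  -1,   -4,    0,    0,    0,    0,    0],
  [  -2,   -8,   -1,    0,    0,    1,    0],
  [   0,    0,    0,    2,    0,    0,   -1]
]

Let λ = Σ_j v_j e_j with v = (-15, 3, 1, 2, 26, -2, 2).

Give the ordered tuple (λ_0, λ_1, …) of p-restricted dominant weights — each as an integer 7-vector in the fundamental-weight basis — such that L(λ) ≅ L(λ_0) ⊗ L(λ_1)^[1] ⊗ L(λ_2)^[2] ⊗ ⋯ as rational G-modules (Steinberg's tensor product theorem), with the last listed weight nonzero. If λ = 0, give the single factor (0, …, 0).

Compute c_i = Σ_j M_{ij} v_j with v = (-15, 3, 1, 2, 26, -2, 2):
  c_1 = (2)·(-15) + (2)·(3) + (0)·(1) + (0)·(2) + (1)·(26) + (0)·(-2) + (0)·(2) = 2
  c_2 = (0)·(-15) + (1)·(3) + (0)·(1) + (0)·(2) + (0)·(26) + (0)·(-2) + (0)·(2) = 3
  c_3 = (0)·(-15) + (0)·(3) + (0)·(1) + (0)·(2) + (0)·(26) + (-1)·(-2) + (0)·(2) = 2
  c_4 = (0)·(-15) + (0)·(3) + (0)·(1) + (1)·(2) + (0)·(26) + (0)·(-2) + (0)·(2) = 2
  c_5 = (-1)·(-15) + (-4)·(3) + (0)·(1) + (0)·(2) + (0)·(26) + (0)·(-2) + (0)·(2) = 3
  c_6 = (-2)·(-15) + (-8)·(3) + (-1)·(1) + (0)·(2) + (0)·(26) + (1)·(-2) + (0)·(2) = 3
  c_7 = (0)·(-15) + (0)·(3) + (0)·(1) + (2)·(2) + (0)·(26) + (0)·(-2) + (-1)·(2) = 2
Writing each c_i in base p = 2:
  c_1 = 2 = 0·2^0 + 1·2^1
  c_2 = 3 = 1·2^0 + 1·2^1
  c_3 = 2 = 0·2^0 + 1·2^1
  c_4 = 2 = 0·2^0 + 1·2^1
  c_5 = 3 = 1·2^0 + 1·2^1
  c_6 = 3 = 1·2^0 + 1·2^1
  c_7 = 2 = 0·2^0 + 1·2^1
Factor λ_0 = (0, 1, 0, 0, 1, 1, 0)
Factor λ_1 = (1, 1, 1, 1, 1, 1, 1)

((0, 1, 0, 0, 1, 1, 0), (1, 1, 1, 1, 1, 1, 1))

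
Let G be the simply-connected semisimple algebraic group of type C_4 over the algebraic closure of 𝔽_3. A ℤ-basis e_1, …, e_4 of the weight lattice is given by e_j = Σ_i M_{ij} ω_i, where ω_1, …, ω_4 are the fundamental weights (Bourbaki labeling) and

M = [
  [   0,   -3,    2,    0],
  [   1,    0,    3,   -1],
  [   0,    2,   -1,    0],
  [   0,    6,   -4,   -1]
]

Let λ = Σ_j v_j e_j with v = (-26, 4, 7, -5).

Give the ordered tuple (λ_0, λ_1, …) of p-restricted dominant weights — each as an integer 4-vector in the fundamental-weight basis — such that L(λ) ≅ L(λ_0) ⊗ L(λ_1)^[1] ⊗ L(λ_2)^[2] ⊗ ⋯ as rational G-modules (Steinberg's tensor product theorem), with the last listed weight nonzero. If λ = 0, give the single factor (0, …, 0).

((2, 0, 1, 1),)

In the fundamental-weight basis, λ has coordinates c = M·v (v = (-26, 4, 7, -5)):
  c_1 = 0*-26 + -3*4 + 2*7 + 0*-5 = 2
  c_2 = 1*-26 + 0*4 + 3*7 + -1*-5 = 0
  c_3 = 0*-26 + 2*4 + -1*7 + 0*-5 = 1
  c_4 = 0*-26 + 6*4 + -4*7 + -1*-5 = 1
Expand coordinatewise in base 3:
  c_1 = 2 = 2·3^0
  c_2 = 0
  c_3 = 1 = 1·3^0
  c_4 = 1 = 1·3^0
Factor λ_0 = (2, 0, 1, 1)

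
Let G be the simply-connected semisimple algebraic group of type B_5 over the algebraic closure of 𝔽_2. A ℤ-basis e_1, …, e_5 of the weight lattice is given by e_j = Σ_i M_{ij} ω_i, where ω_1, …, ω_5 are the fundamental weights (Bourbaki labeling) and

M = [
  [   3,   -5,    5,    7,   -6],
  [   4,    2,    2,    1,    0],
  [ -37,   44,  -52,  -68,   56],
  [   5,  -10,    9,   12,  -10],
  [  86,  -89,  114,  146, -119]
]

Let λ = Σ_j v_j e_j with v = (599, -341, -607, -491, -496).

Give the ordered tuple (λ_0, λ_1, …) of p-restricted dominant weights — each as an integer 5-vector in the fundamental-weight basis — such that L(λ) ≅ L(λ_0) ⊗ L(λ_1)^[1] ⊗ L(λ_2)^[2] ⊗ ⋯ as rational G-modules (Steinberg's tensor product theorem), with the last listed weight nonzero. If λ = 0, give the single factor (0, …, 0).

Compute c_i = Σ_j M_{ij} v_j with v = (599, -341, -607, -491, -496):
  c_1 = 3*599 + -5*-341 + 5*-607 + 7*-491 + -6*-496 = 6
  c_2 = 4*599 + 2*-341 + 2*-607 + 1*-491 + 0*-496 = 9
  c_3 = -37*599 + 44*-341 + -52*-607 + -68*-491 + 56*-496 = 9
  c_4 = 5*599 + -10*-341 + 9*-607 + 12*-491 + -10*-496 = 10
  c_5 = 86*599 + -89*-341 + 114*-607 + 146*-491 + -119*-496 = 3
Expand coordinatewise in base 2:
  c_1 = 6 = 0·2^0 + 1·2^1 + 1·2^2
  c_2 = 9 = 1·2^0 + 0·2^1 + 0·2^2 + 1·2^3
  c_3 = 9 = 1·2^0 + 0·2^1 + 0·2^2 + 1·2^3
  c_4 = 10 = 0·2^0 + 1·2^1 + 0·2^2 + 1·2^3
  c_5 = 3 = 1·2^0 + 1·2^1
λ_0 = (0, 1, 1, 0, 1)
λ_1 = (1, 0, 0, 1, 1)
λ_2 = (1, 0, 0, 0, 0)
λ_3 = (0, 1, 1, 1, 0)

((0, 1, 1, 0, 1), (1, 0, 0, 1, 1), (1, 0, 0, 0, 0), (0, 1, 1, 1, 0))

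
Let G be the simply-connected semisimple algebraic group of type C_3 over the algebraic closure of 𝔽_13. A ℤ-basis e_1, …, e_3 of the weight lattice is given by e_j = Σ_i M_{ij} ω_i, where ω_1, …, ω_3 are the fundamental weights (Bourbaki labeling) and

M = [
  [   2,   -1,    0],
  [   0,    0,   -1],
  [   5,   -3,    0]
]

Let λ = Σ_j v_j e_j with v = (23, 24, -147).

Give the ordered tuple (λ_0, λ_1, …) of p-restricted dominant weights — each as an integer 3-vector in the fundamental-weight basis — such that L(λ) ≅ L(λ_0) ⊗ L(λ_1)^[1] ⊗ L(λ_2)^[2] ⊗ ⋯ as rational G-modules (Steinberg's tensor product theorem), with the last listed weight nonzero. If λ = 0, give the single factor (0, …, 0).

Compute c_i = Σ_j M_{ij} v_j with v = (23, 24, -147):
  c_1 = 2*23 + -1*24 + 0*-147 = 22
  c_2 = 0*23 + 0*24 + -1*-147 = 147
  c_3 = 5*23 + -3*24 + 0*-147 = 43
Expand coordinatewise in base 13:
  c_1 = 22 = 9·13^0 + 1·13^1
  c_2 = 147 = 4·13^0 + 11·13^1
  c_3 = 43 = 4·13^0 + 3·13^1
p-restricted factor λ_0 = (9, 4, 4)
p-restricted factor λ_1 = (1, 11, 3)

((9, 4, 4), (1, 11, 3))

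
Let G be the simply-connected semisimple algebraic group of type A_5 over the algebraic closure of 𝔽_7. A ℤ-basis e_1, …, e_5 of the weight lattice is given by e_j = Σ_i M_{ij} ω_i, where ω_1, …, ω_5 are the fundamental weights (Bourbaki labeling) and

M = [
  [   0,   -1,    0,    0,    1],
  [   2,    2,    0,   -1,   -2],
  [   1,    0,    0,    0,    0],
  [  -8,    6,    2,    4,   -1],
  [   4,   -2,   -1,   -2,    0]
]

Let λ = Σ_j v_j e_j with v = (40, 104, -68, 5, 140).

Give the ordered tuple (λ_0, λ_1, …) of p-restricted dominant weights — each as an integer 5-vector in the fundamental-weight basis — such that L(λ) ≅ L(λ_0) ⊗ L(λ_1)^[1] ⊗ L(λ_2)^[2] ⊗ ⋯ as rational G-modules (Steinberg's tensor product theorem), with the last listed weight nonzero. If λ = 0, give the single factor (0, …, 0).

Converting to the ω-basis (c_i = row i of M dotted with v = (40, 104, -68, 5, 140)):
  c_1 = (0)·(40) + (-1)·(104) + (0)·(-68) + (0)·(5) + (1)·(140) = 36
  c_2 = (2)·(40) + (2)·(104) + (0)·(-68) + (-1)·(5) + (-2)·(140) = 3
  c_3 = (1)·(40) + (0)·(104) + (0)·(-68) + (0)·(5) + (0)·(140) = 40
  c_4 = (-8)·(40) + (6)·(104) + (2)·(-68) + (4)·(5) + (-1)·(140) = 48
  c_5 = (4)·(40) + (-2)·(104) + (-1)·(-68) + (-2)·(5) + (0)·(140) = 10
p = 7; digits c_i = Σ_j d_{ij}·7^j, 0 ≤ d_{ij} < 7:
  c_1 = 36 = 1·7^0 + 5·7^1
  c_2 = 3 = 3·7^0
  c_3 = 40 = 5·7^0 + 5·7^1
  c_4 = 48 = 6·7^0 + 6·7^1
  c_5 = 10 = 3·7^0 + 1·7^1
Factor λ_0 = (1, 3, 5, 6, 3)
Factor λ_1 = (5, 0, 5, 6, 1)

((1, 3, 5, 6, 3), (5, 0, 5, 6, 1))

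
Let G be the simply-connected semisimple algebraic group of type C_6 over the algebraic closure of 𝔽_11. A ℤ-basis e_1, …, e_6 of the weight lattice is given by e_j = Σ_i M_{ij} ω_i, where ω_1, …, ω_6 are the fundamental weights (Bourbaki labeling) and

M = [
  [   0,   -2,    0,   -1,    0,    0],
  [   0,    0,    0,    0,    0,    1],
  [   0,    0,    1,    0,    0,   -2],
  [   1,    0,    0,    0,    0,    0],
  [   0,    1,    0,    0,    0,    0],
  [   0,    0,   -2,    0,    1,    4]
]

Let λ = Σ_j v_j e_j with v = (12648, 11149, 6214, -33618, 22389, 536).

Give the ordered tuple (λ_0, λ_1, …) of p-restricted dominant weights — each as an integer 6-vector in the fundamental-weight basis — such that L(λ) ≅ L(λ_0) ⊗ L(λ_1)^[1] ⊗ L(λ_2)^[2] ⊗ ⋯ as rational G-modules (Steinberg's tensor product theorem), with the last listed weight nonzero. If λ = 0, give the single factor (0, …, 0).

((1, 8, 5, 9, 6, 5), (6, 4, 5, 5, 1, 0), (5, 4, 9, 5, 4, 1), (8, 0, 3, 9, 8, 9))

Change of basis e → ω: c = M·v where v = (12648, 11149, 6214, -33618, 22389, 536):
  c_1 = 0*12648 + -2*11149 + 0*6214 + -1*-33618 + 0*22389 + 0*536 = 11320
  c_2 = 0*12648 + 0*11149 + 0*6214 + 0*-33618 + 0*22389 + 1*536 = 536
  c_3 = 0*12648 + 0*11149 + 1*6214 + 0*-33618 + 0*22389 + -2*536 = 5142
  c_4 = 1*12648 + 0*11149 + 0*6214 + 0*-33618 + 0*22389 + 0*536 = 12648
  c_5 = 0*12648 + 1*11149 + 0*6214 + 0*-33618 + 0*22389 + 0*536 = 11149
  c_6 = 0*12648 + 0*11149 + -2*6214 + 0*-33618 + 1*22389 + 4*536 = 12105
Base-11 expansion of each c_i:
  c_1 = 11320 = 1·11^0 + 6·11^1 + 5·11^2 + 8·11^3
  c_2 = 536 = 8·11^0 + 4·11^1 + 4·11^2
  c_3 = 5142 = 5·11^0 + 5·11^1 + 9·11^2 + 3·11^3
  c_4 = 12648 = 9·11^0 + 5·11^1 + 5·11^2 + 9·11^3
  c_5 = 11149 = 6·11^0 + 1·11^1 + 4·11^2 + 8·11^3
  c_6 = 12105 = 5·11^0 + 0·11^1 + 1·11^2 + 9·11^3
λ_0 = (1, 8, 5, 9, 6, 5)
λ_1 = (6, 4, 5, 5, 1, 0)
λ_2 = (5, 4, 9, 5, 4, 1)
λ_3 = (8, 0, 3, 9, 8, 9)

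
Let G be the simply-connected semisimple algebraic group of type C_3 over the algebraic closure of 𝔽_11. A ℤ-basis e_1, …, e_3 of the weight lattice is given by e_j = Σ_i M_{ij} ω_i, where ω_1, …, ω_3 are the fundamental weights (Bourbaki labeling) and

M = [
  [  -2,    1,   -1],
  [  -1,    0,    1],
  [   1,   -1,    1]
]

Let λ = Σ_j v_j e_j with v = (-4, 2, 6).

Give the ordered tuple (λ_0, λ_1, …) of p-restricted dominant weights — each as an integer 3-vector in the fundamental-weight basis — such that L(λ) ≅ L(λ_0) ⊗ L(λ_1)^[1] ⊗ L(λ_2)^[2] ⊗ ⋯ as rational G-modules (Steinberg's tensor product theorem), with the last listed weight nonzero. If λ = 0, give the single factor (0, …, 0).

((4, 10, 0),)

ω-coordinates c = M·v, v = (-4, 2, 6):
  c_1 = (-2)·(-4) + (1)·(2) + (-1)·(6) = 4
  c_2 = (-1)·(-4) + (0)·(2) + (1)·(6) = 10
  c_3 = (1)·(-4) + (-1)·(2) + (1)·(6) = 0
p = 11; digits c_i = Σ_j d_{ij}·11^j, 0 ≤ d_{ij} < 11:
  c_1 = 4 = 4·11^0
  c_2 = 10 = 10·11^0
  c_3 = 0
λ_0 = (4, 10, 0)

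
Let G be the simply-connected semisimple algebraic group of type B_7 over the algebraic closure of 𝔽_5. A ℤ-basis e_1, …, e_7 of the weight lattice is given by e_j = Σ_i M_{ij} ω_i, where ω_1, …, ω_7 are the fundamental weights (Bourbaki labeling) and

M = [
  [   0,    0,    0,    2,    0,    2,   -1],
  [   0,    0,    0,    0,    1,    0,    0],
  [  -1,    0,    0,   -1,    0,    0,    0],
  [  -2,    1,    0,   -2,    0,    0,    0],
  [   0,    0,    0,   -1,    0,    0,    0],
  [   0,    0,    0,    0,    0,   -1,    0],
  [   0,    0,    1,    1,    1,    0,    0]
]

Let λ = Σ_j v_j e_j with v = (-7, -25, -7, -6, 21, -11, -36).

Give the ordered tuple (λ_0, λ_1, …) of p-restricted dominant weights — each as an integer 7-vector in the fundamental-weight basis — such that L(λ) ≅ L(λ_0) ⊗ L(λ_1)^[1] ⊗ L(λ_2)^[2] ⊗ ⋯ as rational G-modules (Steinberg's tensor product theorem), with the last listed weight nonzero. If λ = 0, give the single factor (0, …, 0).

((2, 1, 3, 1, 1, 1, 3), (0, 4, 2, 0, 1, 2, 1))

Compute c_i = Σ_j M_{ij} v_j with v = (-7, -25, -7, -6, 21, -11, -36):
  c_1 = (0)·(-7) + (0)·(-25) + (0)·(-7) + (2)·(-6) + 0·21 + (2)·(-11) + (-1)·(-36) = 2
  c_2 = (0)·(-7) + (0)·(-25) + (0)·(-7) + (0)·(-6) + 1·21 + (0)·(-11) + (0)·(-36) = 21
  c_3 = (-1)·(-7) + (0)·(-25) + (0)·(-7) + (-1)·(-6) + 0·21 + (0)·(-11) + (0)·(-36) = 13
  c_4 = (-2)·(-7) + (1)·(-25) + (0)·(-7) + (-2)·(-6) + 0·21 + (0)·(-11) + (0)·(-36) = 1
  c_5 = (0)·(-7) + (0)·(-25) + (0)·(-7) + (-1)·(-6) + 0·21 + (0)·(-11) + (0)·(-36) = 6
  c_6 = (0)·(-7) + (0)·(-25) + (0)·(-7) + (0)·(-6) + 0·21 + (-1)·(-11) + (0)·(-36) = 11
  c_7 = (0)·(-7) + (0)·(-25) + (1)·(-7) + (1)·(-6) + 1·21 + (0)·(-11) + (0)·(-36) = 8
Expand coordinatewise in base 5:
  c_1 = 2 = 2·5^0
  c_2 = 21 = 1·5^0 + 4·5^1
  c_3 = 13 = 3·5^0 + 2·5^1
  c_4 = 1 = 1·5^0
  c_5 = 6 = 1·5^0 + 1·5^1
  c_6 = 11 = 1·5^0 + 2·5^1
  c_7 = 8 = 3·5^0 + 1·5^1
Factor λ_0 = (2, 1, 3, 1, 1, 1, 3)
Factor λ_1 = (0, 4, 2, 0, 1, 2, 1)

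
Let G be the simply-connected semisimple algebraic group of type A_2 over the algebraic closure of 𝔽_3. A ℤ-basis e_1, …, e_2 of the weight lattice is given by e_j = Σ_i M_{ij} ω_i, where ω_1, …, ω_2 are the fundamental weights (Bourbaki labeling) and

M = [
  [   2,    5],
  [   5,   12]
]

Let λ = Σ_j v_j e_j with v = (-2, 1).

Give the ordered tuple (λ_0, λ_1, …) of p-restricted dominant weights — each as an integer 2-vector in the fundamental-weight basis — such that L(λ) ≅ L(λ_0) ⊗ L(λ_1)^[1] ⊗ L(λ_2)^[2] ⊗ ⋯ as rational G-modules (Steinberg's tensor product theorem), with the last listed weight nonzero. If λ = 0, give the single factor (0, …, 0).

((1, 2),)

Compute c_i = Σ_j M_{ij} v_j with v = (-2, 1):
  c_1 = (2)·(-2) + (5)·(1) = 1
  c_2 = (5)·(-2) + (12)·(1) = 2
Base-3 expansion of each c_i:
  c_1 = 1 = 1·3^0
  c_2 = 2 = 2·3^0
Factor λ_0 = (1, 2)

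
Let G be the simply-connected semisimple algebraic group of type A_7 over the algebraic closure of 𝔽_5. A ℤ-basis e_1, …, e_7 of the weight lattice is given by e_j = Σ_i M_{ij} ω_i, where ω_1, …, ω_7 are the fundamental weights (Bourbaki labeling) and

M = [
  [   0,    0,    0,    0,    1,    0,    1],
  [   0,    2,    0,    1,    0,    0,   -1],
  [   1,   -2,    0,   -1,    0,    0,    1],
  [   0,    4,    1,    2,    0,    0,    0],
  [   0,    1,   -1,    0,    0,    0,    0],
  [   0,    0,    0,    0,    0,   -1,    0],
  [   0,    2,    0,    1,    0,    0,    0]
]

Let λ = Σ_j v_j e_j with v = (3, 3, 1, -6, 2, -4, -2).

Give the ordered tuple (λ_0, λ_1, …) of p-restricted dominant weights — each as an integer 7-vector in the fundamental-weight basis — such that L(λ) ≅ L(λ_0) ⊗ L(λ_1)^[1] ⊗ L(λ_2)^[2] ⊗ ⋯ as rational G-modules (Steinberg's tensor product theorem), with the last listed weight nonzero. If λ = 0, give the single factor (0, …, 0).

((0, 2, 1, 1, 2, 4, 0),)

Compute c_i = Σ_j M_{ij} v_j with v = (3, 3, 1, -6, 2, -4, -2):
  c_1 = 0*3 + 0*3 + 0*1 + 0*-6 + 1*2 + 0*-4 + 1*-2 = 0
  c_2 = 0*3 + 2*3 + 0*1 + 1*-6 + 0*2 + 0*-4 + -1*-2 = 2
  c_3 = 1*3 + -2*3 + 0*1 + -1*-6 + 0*2 + 0*-4 + 1*-2 = 1
  c_4 = 0*3 + 4*3 + 1*1 + 2*-6 + 0*2 + 0*-4 + 0*-2 = 1
  c_5 = 0*3 + 1*3 + -1*1 + 0*-6 + 0*2 + 0*-4 + 0*-2 = 2
  c_6 = 0*3 + 0*3 + 0*1 + 0*-6 + 0*2 + -1*-4 + 0*-2 = 4
  c_7 = 0*3 + 2*3 + 0*1 + 1*-6 + 0*2 + 0*-4 + 0*-2 = 0
Base-5 expansion of each c_i:
  c_1 = 0
  c_2 = 2 = 2·5^0
  c_3 = 1 = 1·5^0
  c_4 = 1 = 1·5^0
  c_5 = 2 = 2·5^0
  c_6 = 4 = 4·5^0
  c_7 = 0
λ_0 = (0, 2, 1, 1, 2, 4, 0)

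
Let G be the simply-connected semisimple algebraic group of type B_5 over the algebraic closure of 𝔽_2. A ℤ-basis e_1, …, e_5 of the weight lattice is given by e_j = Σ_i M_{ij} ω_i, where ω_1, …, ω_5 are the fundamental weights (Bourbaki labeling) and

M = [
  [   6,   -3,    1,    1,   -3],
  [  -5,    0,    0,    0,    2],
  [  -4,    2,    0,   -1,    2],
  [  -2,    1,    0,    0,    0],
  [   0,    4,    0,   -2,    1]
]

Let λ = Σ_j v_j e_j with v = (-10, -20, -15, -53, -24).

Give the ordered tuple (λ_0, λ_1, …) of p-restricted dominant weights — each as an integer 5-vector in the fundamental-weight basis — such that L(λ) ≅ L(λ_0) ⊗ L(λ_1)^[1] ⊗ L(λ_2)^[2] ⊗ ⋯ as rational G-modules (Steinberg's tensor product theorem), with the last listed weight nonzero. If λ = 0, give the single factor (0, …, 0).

((0, 0, 1, 0, 0), (0, 1, 0, 0, 1), (1, 0, 1, 0, 0))

Compute c_i = Σ_j M_{ij} v_j with v = (-10, -20, -15, -53, -24):
  c_1 = 6*-10 + -3*-20 + 1*-15 + 1*-53 + -3*-24 = 4
  c_2 = -5*-10 + 0*-20 + 0*-15 + 0*-53 + 2*-24 = 2
  c_3 = -4*-10 + 2*-20 + 0*-15 + -1*-53 + 2*-24 = 5
  c_4 = -2*-10 + 1*-20 + 0*-15 + 0*-53 + 0*-24 = 0
  c_5 = 0*-10 + 4*-20 + 0*-15 + -2*-53 + 1*-24 = 2
Base-2 expansion of each c_i:
  c_1 = 4 = 0·2^0 + 0·2^1 + 1·2^2
  c_2 = 2 = 0·2^0 + 1·2^1
  c_3 = 5 = 1·2^0 + 0·2^1 + 1·2^2
  c_4 = 0
  c_5 = 2 = 0·2^0 + 1·2^1
p-restricted factor λ_0 = (0, 0, 1, 0, 0)
p-restricted factor λ_1 = (0, 1, 0, 0, 1)
p-restricted factor λ_2 = (1, 0, 1, 0, 0)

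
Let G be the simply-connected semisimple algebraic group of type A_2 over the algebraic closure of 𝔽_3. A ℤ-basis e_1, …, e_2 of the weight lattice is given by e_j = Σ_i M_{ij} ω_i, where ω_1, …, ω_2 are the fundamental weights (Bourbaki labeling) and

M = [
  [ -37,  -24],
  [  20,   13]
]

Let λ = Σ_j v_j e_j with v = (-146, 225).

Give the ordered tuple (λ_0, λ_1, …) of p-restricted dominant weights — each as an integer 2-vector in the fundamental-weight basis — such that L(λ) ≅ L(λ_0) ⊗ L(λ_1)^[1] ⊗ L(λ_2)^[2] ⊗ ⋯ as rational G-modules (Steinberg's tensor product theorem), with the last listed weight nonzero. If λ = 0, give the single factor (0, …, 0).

In the fundamental-weight basis, λ has coordinates c = M·v (v = (-146, 225)):
  c_1 = (-37)·(-146) + (-24)·(225) = 2
  c_2 = (20)·(-146) + 13·225 = 5
Expand coordinatewise in base 3:
  c_1 = 2 = 2·3^0
  c_2 = 5 = 2·3^0 + 1·3^1
λ_0 = (2, 2)
λ_1 = (0, 1)

((2, 2), (0, 1))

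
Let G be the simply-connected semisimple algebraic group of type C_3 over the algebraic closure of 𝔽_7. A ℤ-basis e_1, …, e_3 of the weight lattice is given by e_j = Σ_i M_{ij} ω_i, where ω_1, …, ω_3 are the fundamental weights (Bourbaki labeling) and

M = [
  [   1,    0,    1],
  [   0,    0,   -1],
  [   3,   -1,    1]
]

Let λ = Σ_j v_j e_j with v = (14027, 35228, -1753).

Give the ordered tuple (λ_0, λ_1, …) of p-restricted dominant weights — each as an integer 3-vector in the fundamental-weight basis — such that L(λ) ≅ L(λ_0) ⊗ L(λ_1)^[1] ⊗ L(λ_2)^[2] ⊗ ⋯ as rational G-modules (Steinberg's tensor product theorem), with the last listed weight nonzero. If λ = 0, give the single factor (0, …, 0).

Converting to the ω-basis (c_i = row i of M dotted with v = (14027, 35228, -1753)):
  c_1 = 1·14027 + 0·35228 + (1)·(-1753) = 12274
  c_2 = 0·14027 + 0·35228 + (-1)·(-1753) = 1753
  c_3 = 3·14027 + (-1)·(35228) + (1)·(-1753) = 5100
p = 7; digits c_i = Σ_j d_{ij}·7^j, 0 ≤ d_{ij} < 7:
  c_1 = 12274 = 3·7^0 + 3·7^1 + 5·7^2 + 0·7^3 + 5·7^4
  c_2 = 1753 = 3·7^0 + 5·7^1 + 0·7^2 + 5·7^3
  c_3 = 5100 = 4·7^0 + 0·7^1 + 6·7^2 + 0·7^3 + 2·7^4
λ_0 = (3, 3, 4)
λ_1 = (3, 5, 0)
λ_2 = (5, 0, 6)
λ_3 = (0, 5, 0)
λ_4 = (5, 0, 2)

((3, 3, 4), (3, 5, 0), (5, 0, 6), (0, 5, 0), (5, 0, 2))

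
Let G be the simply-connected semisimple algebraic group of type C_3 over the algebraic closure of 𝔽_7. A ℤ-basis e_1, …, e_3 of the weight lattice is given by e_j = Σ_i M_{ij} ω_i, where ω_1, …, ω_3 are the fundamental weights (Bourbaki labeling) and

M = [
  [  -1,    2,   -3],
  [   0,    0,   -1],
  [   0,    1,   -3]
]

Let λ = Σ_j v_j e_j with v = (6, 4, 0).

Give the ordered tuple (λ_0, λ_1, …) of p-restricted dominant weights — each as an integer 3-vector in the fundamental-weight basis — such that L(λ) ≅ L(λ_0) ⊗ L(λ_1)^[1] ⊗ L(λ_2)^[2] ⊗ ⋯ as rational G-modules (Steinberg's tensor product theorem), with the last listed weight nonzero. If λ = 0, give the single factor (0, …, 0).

Compute c_i = Σ_j M_{ij} v_j with v = (6, 4, 0):
  c_1 = (-1)·(6) + 2·4 + (-3)·(0) = 2
  c_2 = 0·6 + 0·4 + (-1)·(0) = 0
  c_3 = 0·6 + 1·4 + (-3)·(0) = 4
Base-7 expansion of each c_i:
  c_1 = 2 = 2·7^0
  c_2 = 0
  c_3 = 4 = 4·7^0
λ_0 = (2, 0, 4)

((2, 0, 4),)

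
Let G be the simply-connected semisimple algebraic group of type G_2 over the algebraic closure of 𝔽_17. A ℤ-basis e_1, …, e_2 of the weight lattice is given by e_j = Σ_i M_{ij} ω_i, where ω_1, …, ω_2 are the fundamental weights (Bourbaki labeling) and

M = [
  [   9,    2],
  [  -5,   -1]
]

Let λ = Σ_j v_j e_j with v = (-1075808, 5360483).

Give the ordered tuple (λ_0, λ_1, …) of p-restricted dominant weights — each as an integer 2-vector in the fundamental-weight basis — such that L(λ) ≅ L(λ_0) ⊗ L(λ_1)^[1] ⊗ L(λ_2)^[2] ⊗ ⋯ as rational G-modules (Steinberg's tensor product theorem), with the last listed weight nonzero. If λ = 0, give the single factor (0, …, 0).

((11, 10), (1, 3), (7, 13), (7, 3), (12, 0))

Change of basis e → ω: c = M·v where v = (-1075808, 5360483):
  c_1 = (9)·(-1075808) + 2·5360483 = 1038694
  c_2 = (-5)·(-1075808) + (-1)·(5360483) = 18557
p = 17; digits c_i = Σ_j d_{ij}·17^j, 0 ≤ d_{ij} < 17:
  c_1 = 1038694 = 11·17^0 + 1·17^1 + 7·17^2 + 7·17^3 + 12·17^4
  c_2 = 18557 = 10·17^0 + 3·17^1 + 13·17^2 + 3·17^3
p-restricted factor λ_0 = (11, 10)
p-restricted factor λ_1 = (1, 3)
p-restricted factor λ_2 = (7, 13)
p-restricted factor λ_3 = (7, 3)
p-restricted factor λ_4 = (12, 0)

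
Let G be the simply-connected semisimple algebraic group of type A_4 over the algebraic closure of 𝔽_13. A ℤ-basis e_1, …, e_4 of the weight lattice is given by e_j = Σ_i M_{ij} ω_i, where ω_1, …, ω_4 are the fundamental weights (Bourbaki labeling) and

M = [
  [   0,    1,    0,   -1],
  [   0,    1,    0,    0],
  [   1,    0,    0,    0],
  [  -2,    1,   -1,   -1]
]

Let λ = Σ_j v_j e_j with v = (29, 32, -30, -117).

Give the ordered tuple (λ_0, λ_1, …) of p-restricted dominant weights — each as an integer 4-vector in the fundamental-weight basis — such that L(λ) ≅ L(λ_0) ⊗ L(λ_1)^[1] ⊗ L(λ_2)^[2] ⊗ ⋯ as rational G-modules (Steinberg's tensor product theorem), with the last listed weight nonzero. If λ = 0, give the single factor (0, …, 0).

ω-coordinates c = M·v, v = (29, 32, -30, -117):
  c_1 = 0*29 + 1*32 + 0*-30 + -1*-117 = 149
  c_2 = 0*29 + 1*32 + 0*-30 + 0*-117 = 32
  c_3 = 1*29 + 0*32 + 0*-30 + 0*-117 = 29
  c_4 = -2*29 + 1*32 + -1*-30 + -1*-117 = 121
Base-13 expansion of each c_i:
  c_1 = 149 = 6·13^0 + 11·13^1
  c_2 = 32 = 6·13^0 + 2·13^1
  c_3 = 29 = 3·13^0 + 2·13^1
  c_4 = 121 = 4·13^0 + 9·13^1
Factor λ_0 = (6, 6, 3, 4)
Factor λ_1 = (11, 2, 2, 9)

((6, 6, 3, 4), (11, 2, 2, 9))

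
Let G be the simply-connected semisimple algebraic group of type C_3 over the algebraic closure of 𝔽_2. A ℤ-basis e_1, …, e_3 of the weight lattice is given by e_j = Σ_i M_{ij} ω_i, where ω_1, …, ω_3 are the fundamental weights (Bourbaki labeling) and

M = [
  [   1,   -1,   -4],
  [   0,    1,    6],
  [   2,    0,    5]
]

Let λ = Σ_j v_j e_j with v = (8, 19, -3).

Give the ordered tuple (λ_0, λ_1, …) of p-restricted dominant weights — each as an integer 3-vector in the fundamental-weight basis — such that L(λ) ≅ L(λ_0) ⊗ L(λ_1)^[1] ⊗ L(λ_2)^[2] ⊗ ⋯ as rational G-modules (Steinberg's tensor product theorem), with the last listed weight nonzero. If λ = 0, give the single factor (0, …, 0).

((1, 1, 1),)

In the fundamental-weight basis, λ has coordinates c = M·v (v = (8, 19, -3)):
  c_1 = (1)·(8) + (-1)·(19) + (-4)·(-3) = 1
  c_2 = (0)·(8) + (1)·(19) + (6)·(-3) = 1
  c_3 = (2)·(8) + (0)·(19) + (5)·(-3) = 1
p = 2; digits c_i = Σ_j d_{ij}·2^j, 0 ≤ d_{ij} < 2:
  c_1 = 1 = 1·2^0
  c_2 = 1 = 1·2^0
  c_3 = 1 = 1·2^0
p-restricted factor λ_0 = (1, 1, 1)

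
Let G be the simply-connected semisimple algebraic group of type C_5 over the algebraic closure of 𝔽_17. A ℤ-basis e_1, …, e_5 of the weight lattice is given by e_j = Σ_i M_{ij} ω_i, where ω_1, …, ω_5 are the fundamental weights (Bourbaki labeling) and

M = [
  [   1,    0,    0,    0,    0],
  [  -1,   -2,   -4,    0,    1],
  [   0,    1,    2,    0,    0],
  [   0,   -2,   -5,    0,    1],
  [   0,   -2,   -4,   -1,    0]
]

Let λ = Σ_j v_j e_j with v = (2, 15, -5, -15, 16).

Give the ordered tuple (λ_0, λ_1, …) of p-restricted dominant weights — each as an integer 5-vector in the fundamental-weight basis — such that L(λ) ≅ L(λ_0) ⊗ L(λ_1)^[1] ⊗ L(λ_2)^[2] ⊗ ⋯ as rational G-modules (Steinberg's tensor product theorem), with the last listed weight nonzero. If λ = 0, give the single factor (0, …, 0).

Compute c_i = Σ_j M_{ij} v_j with v = (2, 15, -5, -15, 16):
  c_1 = 1·2 + 0·15 + (0)·(-5) + (0)·(-15) + 0·16 = 2
  c_2 = (-1)·(2) + (-2)·(15) + (-4)·(-5) + (0)·(-15) + 1·16 = 4
  c_3 = 0·2 + 1·15 + (2)·(-5) + (0)·(-15) + 0·16 = 5
  c_4 = 0·2 + (-2)·(15) + (-5)·(-5) + (0)·(-15) + 1·16 = 11
  c_5 = 0·2 + (-2)·(15) + (-4)·(-5) + (-1)·(-15) + 0·16 = 5
p = 17; digits c_i = Σ_j d_{ij}·17^j, 0 ≤ d_{ij} < 17:
  c_1 = 2 = 2·17^0
  c_2 = 4 = 4·17^0
  c_3 = 5 = 5·17^0
  c_4 = 11 = 11·17^0
  c_5 = 5 = 5·17^0
λ_0 = (2, 4, 5, 11, 5)

((2, 4, 5, 11, 5),)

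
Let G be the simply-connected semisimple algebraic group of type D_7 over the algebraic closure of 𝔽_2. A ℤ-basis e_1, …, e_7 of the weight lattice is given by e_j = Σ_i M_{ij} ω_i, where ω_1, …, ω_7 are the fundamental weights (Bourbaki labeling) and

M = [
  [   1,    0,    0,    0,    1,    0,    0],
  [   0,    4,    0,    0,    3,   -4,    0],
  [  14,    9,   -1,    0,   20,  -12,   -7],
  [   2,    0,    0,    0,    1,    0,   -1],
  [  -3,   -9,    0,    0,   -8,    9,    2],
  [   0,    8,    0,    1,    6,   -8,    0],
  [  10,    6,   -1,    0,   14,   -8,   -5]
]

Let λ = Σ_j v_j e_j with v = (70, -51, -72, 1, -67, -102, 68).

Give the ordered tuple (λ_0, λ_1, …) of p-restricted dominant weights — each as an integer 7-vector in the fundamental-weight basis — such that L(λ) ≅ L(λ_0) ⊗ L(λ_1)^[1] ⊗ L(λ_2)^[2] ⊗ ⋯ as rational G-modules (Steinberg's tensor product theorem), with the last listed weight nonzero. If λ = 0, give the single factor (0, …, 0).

Compute c_i = Σ_j M_{ij} v_j with v = (70, -51, -72, 1, -67, -102, 68):
  c_1 = 1*70 + 0*-51 + 0*-72 + 0*1 + 1*-67 + 0*-102 + 0*68 = 3
  c_2 = 0*70 + 4*-51 + 0*-72 + 0*1 + 3*-67 + -4*-102 + 0*68 = 3
  c_3 = 14*70 + 9*-51 + -1*-72 + 0*1 + 20*-67 + -12*-102 + -7*68 = 1
  c_4 = 2*70 + 0*-51 + 0*-72 + 0*1 + 1*-67 + 0*-102 + -1*68 = 5
  c_5 = -3*70 + -9*-51 + 0*-72 + 0*1 + -8*-67 + 9*-102 + 2*68 = 3
  c_6 = 0*70 + 8*-51 + 0*-72 + 1*1 + 6*-67 + -8*-102 + 0*68 = 7
  c_7 = 10*70 + 6*-51 + -1*-72 + 0*1 + 14*-67 + -8*-102 + -5*68 = 4
Base-2 expansion of each c_i:
  c_1 = 3 = 1·2^0 + 1·2^1
  c_2 = 3 = 1·2^0 + 1·2^1
  c_3 = 1 = 1·2^0
  c_4 = 5 = 1·2^0 + 0·2^1 + 1·2^2
  c_5 = 3 = 1·2^0 + 1·2^1
  c_6 = 7 = 1·2^0 + 1·2^1 + 1·2^2
  c_7 = 4 = 0·2^0 + 0·2^1 + 1·2^2
p-restricted factor λ_0 = (1, 1, 1, 1, 1, 1, 0)
p-restricted factor λ_1 = (1, 1, 0, 0, 1, 1, 0)
p-restricted factor λ_2 = (0, 0, 0, 1, 0, 1, 1)

((1, 1, 1, 1, 1, 1, 0), (1, 1, 0, 0, 1, 1, 0), (0, 0, 0, 1, 0, 1, 1))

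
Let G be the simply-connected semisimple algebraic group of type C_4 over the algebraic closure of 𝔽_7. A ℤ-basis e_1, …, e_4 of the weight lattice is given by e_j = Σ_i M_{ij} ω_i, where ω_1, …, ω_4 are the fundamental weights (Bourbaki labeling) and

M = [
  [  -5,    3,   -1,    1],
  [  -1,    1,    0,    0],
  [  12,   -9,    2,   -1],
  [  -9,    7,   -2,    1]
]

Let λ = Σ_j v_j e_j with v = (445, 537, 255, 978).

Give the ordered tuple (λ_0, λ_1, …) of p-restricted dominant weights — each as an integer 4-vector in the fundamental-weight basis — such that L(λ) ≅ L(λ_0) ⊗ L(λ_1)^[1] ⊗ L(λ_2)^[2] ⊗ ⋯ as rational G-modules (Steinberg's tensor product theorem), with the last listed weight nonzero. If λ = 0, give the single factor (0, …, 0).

Compute c_i = Σ_j M_{ij} v_j with v = (445, 537, 255, 978):
  c_1 = (-5)·(445) + 3·537 + (-1)·(255) + 1·978 = 109
  c_2 = (-1)·(445) + 1·537 + 0·255 + 0·978 = 92
  c_3 = 12·445 + (-9)·(537) + 2·255 + (-1)·(978) = 39
  c_4 = (-9)·(445) + 7·537 + (-2)·(255) + 1·978 = 222
Writing each c_i in base p = 7:
  c_1 = 109 = 4·7^0 + 1·7^1 + 2·7^2
  c_2 = 92 = 1·7^0 + 6·7^1 + 1·7^2
  c_3 = 39 = 4·7^0 + 5·7^1
  c_4 = 222 = 5·7^0 + 3·7^1 + 4·7^2
Factor λ_0 = (4, 1, 4, 5)
Factor λ_1 = (1, 6, 5, 3)
Factor λ_2 = (2, 1, 0, 4)

((4, 1, 4, 5), (1, 6, 5, 3), (2, 1, 0, 4))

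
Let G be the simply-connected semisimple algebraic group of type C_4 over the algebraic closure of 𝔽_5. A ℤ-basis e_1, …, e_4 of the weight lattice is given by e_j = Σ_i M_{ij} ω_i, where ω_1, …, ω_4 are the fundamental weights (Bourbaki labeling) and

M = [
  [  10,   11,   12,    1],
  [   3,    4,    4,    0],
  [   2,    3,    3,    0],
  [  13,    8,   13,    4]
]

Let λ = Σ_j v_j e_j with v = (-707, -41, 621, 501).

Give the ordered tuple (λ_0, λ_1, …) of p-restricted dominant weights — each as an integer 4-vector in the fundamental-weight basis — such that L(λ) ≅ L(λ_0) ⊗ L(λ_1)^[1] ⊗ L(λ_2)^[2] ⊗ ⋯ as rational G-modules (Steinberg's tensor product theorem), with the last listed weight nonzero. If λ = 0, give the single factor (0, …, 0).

Compute c_i = Σ_j M_{ij} v_j with v = (-707, -41, 621, 501):
  c_1 = 10*-707 + 11*-41 + 12*621 + 1*501 = 432
  c_2 = 3*-707 + 4*-41 + 4*621 + 0*501 = 199
  c_3 = 2*-707 + 3*-41 + 3*621 + 0*501 = 326
  c_4 = 13*-707 + 8*-41 + 13*621 + 4*501 = 558
Base-5 expansion of each c_i:
  c_1 = 432 = 2·5^0 + 1·5^1 + 2·5^2 + 3·5^3
  c_2 = 199 = 4·5^0 + 4·5^1 + 2·5^2 + 1·5^3
  c_3 = 326 = 1·5^0 + 0·5^1 + 3·5^2 + 2·5^3
  c_4 = 558 = 3·5^0 + 1·5^1 + 2·5^2 + 4·5^3
Factor λ_0 = (2, 4, 1, 3)
Factor λ_1 = (1, 4, 0, 1)
Factor λ_2 = (2, 2, 3, 2)
Factor λ_3 = (3, 1, 2, 4)

((2, 4, 1, 3), (1, 4, 0, 1), (2, 2, 3, 2), (3, 1, 2, 4))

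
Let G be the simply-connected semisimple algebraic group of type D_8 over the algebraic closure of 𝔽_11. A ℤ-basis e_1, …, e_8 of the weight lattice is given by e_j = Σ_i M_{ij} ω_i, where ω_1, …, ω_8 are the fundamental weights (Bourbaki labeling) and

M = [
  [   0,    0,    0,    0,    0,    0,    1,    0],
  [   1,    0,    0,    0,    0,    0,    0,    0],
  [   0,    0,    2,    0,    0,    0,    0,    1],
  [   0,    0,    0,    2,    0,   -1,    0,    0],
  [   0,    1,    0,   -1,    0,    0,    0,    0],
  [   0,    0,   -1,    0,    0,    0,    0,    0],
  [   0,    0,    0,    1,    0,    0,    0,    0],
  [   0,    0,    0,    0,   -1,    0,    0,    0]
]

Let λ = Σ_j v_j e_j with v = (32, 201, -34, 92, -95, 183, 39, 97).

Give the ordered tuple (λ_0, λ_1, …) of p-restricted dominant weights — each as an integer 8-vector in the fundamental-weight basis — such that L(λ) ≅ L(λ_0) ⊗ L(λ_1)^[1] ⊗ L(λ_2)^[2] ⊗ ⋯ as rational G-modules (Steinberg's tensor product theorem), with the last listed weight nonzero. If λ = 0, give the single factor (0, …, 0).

In the fundamental-weight basis, λ has coordinates c = M·v (v = (32, 201, -34, 92, -95, 183, 39, 97)):
  c_1 = 0·32 + 0·201 + (0)·(-34) + 0·92 + (0)·(-95) + 0·183 + 1·39 + 0·97 = 39
  c_2 = 1·32 + 0·201 + (0)·(-34) + 0·92 + (0)·(-95) + 0·183 + 0·39 + 0·97 = 32
  c_3 = 0·32 + 0·201 + (2)·(-34) + 0·92 + (0)·(-95) + 0·183 + 0·39 + 1·97 = 29
  c_4 = 0·32 + 0·201 + (0)·(-34) + 2·92 + (0)·(-95) + (-1)·(183) + 0·39 + 0·97 = 1
  c_5 = 0·32 + 1·201 + (0)·(-34) + (-1)·(92) + (0)·(-95) + 0·183 + 0·39 + 0·97 = 109
  c_6 = 0·32 + 0·201 + (-1)·(-34) + 0·92 + (0)·(-95) + 0·183 + 0·39 + 0·97 = 34
  c_7 = 0·32 + 0·201 + (0)·(-34) + 1·92 + (0)·(-95) + 0·183 + 0·39 + 0·97 = 92
  c_8 = 0·32 + 0·201 + (0)·(-34) + 0·92 + (-1)·(-95) + 0·183 + 0·39 + 0·97 = 95
Base-11 expansion of each c_i:
  c_1 = 39 = 6·11^0 + 3·11^1
  c_2 = 32 = 10·11^0 + 2·11^1
  c_3 = 29 = 7·11^0 + 2·11^1
  c_4 = 1 = 1·11^0
  c_5 = 109 = 10·11^0 + 9·11^1
  c_6 = 34 = 1·11^0 + 3·11^1
  c_7 = 92 = 4·11^0 + 8·11^1
  c_8 = 95 = 7·11^0 + 8·11^1
λ_0 = (6, 10, 7, 1, 10, 1, 4, 7)
λ_1 = (3, 2, 2, 0, 9, 3, 8, 8)

((6, 10, 7, 1, 10, 1, 4, 7), (3, 2, 2, 0, 9, 3, 8, 8))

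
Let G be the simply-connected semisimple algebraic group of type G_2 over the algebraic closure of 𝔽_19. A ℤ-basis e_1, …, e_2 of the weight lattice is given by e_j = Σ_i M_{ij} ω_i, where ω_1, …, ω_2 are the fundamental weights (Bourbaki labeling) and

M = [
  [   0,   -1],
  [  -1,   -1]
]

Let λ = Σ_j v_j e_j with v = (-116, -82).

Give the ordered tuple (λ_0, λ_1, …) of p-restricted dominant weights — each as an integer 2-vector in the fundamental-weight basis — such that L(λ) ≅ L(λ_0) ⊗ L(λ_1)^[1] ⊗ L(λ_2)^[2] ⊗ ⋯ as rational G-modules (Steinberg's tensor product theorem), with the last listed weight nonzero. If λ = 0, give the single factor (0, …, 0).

((6, 8), (4, 10))

Compute c_i = Σ_j M_{ij} v_j with v = (-116, -82):
  c_1 = 0*-116 + -1*-82 = 82
  c_2 = -1*-116 + -1*-82 = 198
Base-19 expansion of each c_i:
  c_1 = 82 = 6·19^0 + 4·19^1
  c_2 = 198 = 8·19^0 + 10·19^1
λ_0 = (6, 8)
λ_1 = (4, 10)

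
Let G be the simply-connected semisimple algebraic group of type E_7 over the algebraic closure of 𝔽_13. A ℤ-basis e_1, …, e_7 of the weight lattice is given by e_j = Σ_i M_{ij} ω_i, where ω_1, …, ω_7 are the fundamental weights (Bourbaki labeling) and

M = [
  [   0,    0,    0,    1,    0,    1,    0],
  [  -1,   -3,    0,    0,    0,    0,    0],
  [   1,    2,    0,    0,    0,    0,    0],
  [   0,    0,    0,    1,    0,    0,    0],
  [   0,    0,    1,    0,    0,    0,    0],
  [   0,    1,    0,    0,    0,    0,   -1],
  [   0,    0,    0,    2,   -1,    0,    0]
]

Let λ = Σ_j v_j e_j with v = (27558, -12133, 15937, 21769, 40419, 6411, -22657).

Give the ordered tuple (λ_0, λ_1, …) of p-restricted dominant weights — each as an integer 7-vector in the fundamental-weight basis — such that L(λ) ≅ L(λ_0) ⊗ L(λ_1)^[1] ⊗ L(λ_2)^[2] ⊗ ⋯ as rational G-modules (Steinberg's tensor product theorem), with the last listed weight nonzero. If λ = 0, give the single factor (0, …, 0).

In the fundamental-weight basis, λ has coordinates c = M·v (v = (27558, -12133, 15937, 21769, 40419, 6411, -22657)):
  c_1 = 0*27558 + 0*-12133 + 0*15937 + 1*21769 + 0*40419 + 1*6411 + 0*-22657 = 28180
  c_2 = -1*27558 + -3*-12133 + 0*15937 + 0*21769 + 0*40419 + 0*6411 + 0*-22657 = 8841
  c_3 = 1*27558 + 2*-12133 + 0*15937 + 0*21769 + 0*40419 + 0*6411 + 0*-22657 = 3292
  c_4 = 0*27558 + 0*-12133 + 0*15937 + 1*21769 + 0*40419 + 0*6411 + 0*-22657 = 21769
  c_5 = 0*27558 + 0*-12133 + 1*15937 + 0*21769 + 0*40419 + 0*6411 + 0*-22657 = 15937
  c_6 = 0*27558 + 1*-12133 + 0*15937 + 0*21769 + 0*40419 + 0*6411 + -1*-22657 = 10524
  c_7 = 0*27558 + 0*-12133 + 0*15937 + 2*21769 + -1*40419 + 0*6411 + 0*-22657 = 3119
Writing each c_i in base p = 13:
  c_1 = 28180 = 9·13^0 + 9·13^1 + 10·13^2 + 12·13^3
  c_2 = 8841 = 1·13^0 + 4·13^1 + 0·13^2 + 4·13^3
  c_3 = 3292 = 3·13^0 + 6·13^1 + 6·13^2 + 1·13^3
  c_4 = 21769 = 7·13^0 + 10·13^1 + 11·13^2 + 9·13^3
  c_5 = 15937 = 12·13^0 + 3·13^1 + 3·13^2 + 7·13^3
  c_6 = 10524 = 7·13^0 + 3·13^1 + 10·13^2 + 4·13^3
  c_7 = 3119 = 12·13^0 + 5·13^1 + 5·13^2 + 1·13^3
Factor λ_0 = (9, 1, 3, 7, 12, 7, 12)
Factor λ_1 = (9, 4, 6, 10, 3, 3, 5)
Factor λ_2 = (10, 0, 6, 11, 3, 10, 5)
Factor λ_3 = (12, 4, 1, 9, 7, 4, 1)

((9, 1, 3, 7, 12, 7, 12), (9, 4, 6, 10, 3, 3, 5), (10, 0, 6, 11, 3, 10, 5), (12, 4, 1, 9, 7, 4, 1))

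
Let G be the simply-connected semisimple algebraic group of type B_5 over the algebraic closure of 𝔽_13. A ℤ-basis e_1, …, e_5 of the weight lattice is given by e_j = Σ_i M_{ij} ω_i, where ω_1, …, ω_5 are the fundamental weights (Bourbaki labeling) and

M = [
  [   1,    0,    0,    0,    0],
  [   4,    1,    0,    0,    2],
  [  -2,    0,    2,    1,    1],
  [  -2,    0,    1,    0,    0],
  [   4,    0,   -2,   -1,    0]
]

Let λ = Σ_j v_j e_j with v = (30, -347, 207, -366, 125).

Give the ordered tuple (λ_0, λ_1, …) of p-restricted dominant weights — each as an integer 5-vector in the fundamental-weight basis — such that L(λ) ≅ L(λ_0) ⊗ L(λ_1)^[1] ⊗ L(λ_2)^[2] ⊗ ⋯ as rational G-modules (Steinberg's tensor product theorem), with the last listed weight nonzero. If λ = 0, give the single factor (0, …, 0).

((4, 10, 9, 4, 7), (2, 1, 8, 11, 5))

Converting to the ω-basis (c_i = row i of M dotted with v = (30, -347, 207, -366, 125)):
  c_1 = 1·30 + (0)·(-347) + 0·207 + (0)·(-366) + 0·125 = 30
  c_2 = 4·30 + (1)·(-347) + 0·207 + (0)·(-366) + 2·125 = 23
  c_3 = (-2)·(30) + (0)·(-347) + 2·207 + (1)·(-366) + 1·125 = 113
  c_4 = (-2)·(30) + (0)·(-347) + 1·207 + (0)·(-366) + 0·125 = 147
  c_5 = 4·30 + (0)·(-347) + (-2)·(207) + (-1)·(-366) + 0·125 = 72
Expand coordinatewise in base 13:
  c_1 = 30 = 4·13^0 + 2·13^1
  c_2 = 23 = 10·13^0 + 1·13^1
  c_3 = 113 = 9·13^0 + 8·13^1
  c_4 = 147 = 4·13^0 + 11·13^1
  c_5 = 72 = 7·13^0 + 5·13^1
λ_0 = (4, 10, 9, 4, 7)
λ_1 = (2, 1, 8, 11, 5)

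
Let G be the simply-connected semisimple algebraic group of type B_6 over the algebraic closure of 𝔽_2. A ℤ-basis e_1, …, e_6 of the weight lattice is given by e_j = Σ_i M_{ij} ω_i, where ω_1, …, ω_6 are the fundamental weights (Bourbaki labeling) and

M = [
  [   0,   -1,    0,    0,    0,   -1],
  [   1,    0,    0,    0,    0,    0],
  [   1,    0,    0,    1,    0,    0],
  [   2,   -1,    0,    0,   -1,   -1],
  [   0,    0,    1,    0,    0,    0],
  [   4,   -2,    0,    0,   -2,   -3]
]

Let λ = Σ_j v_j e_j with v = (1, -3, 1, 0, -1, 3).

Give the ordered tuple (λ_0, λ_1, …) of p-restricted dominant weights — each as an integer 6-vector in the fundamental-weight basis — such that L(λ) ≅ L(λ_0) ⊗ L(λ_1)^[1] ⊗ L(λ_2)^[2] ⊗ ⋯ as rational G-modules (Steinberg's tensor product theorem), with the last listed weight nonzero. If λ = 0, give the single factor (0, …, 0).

((0, 1, 1, 1, 1, 1), (0, 0, 0, 1, 0, 1))

In the fundamental-weight basis, λ has coordinates c = M·v (v = (1, -3, 1, 0, -1, 3)):
  c_1 = 0·1 + (-1)·(-3) + 0·1 + 0·0 + (0)·(-1) + (-1)·(3) = 0
  c_2 = 1·1 + (0)·(-3) + 0·1 + 0·0 + (0)·(-1) + 0·3 = 1
  c_3 = 1·1 + (0)·(-3) + 0·1 + 1·0 + (0)·(-1) + 0·3 = 1
  c_4 = 2·1 + (-1)·(-3) + 0·1 + 0·0 + (-1)·(-1) + (-1)·(3) = 3
  c_5 = 0·1 + (0)·(-3) + 1·1 + 0·0 + (0)·(-1) + 0·3 = 1
  c_6 = 4·1 + (-2)·(-3) + 0·1 + 0·0 + (-2)·(-1) + (-3)·(3) = 3
p = 2; digits c_i = Σ_j d_{ij}·2^j, 0 ≤ d_{ij} < 2:
  c_1 = 0
  c_2 = 1 = 1·2^0
  c_3 = 1 = 1·2^0
  c_4 = 3 = 1·2^0 + 1·2^1
  c_5 = 1 = 1·2^0
  c_6 = 3 = 1·2^0 + 1·2^1
Factor λ_0 = (0, 1, 1, 1, 1, 1)
Factor λ_1 = (0, 0, 0, 1, 0, 1)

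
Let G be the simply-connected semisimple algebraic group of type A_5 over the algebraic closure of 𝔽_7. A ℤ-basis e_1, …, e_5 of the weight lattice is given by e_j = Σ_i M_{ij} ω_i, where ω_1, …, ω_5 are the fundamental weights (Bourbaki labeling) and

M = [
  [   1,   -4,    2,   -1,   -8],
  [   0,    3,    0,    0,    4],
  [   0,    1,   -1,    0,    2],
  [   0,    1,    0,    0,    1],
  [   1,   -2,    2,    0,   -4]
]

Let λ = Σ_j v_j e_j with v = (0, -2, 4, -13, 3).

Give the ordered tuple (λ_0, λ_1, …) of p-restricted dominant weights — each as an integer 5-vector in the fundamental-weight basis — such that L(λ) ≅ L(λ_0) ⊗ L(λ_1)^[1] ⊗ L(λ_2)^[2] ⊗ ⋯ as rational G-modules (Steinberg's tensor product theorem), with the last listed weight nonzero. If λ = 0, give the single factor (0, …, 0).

Converting to the ω-basis (c_i = row i of M dotted with v = (0, -2, 4, -13, 3)):
  c_1 = 1·0 + (-4)·(-2) + 2·4 + (-1)·(-13) + (-8)·(3) = 5
  c_2 = 0·0 + (3)·(-2) + 0·4 + (0)·(-13) + 4·3 = 6
  c_3 = 0·0 + (1)·(-2) + (-1)·(4) + (0)·(-13) + 2·3 = 0
  c_4 = 0·0 + (1)·(-2) + 0·4 + (0)·(-13) + 1·3 = 1
  c_5 = 1·0 + (-2)·(-2) + 2·4 + (0)·(-13) + (-4)·(3) = 0
Base-7 expansion of each c_i:
  c_1 = 5 = 5·7^0
  c_2 = 6 = 6·7^0
  c_3 = 0
  c_4 = 1 = 1·7^0
  c_5 = 0
p-restricted factor λ_0 = (5, 6, 0, 1, 0)

((5, 6, 0, 1, 0),)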